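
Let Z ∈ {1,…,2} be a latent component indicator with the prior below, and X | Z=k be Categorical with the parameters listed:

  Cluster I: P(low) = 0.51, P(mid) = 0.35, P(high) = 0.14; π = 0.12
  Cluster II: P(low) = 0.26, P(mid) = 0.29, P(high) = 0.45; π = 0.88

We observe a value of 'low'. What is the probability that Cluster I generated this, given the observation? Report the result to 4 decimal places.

0.2110

Apply Bayes' rule: the posterior for each component is proportional to its prior times its likelihood at x.
Component likelihoods at x = 'low':
  f_I = P(low | comp) = 0.51
  f_II = P(low | comp) = 0.26
Unnormalised posteriors:
  π_I·f_I = 0.12 × 0.51 = 0.0612
  π_II·f_II = 0.88 × 0.26 = 0.2288
Normaliser: 0.0612 + 0.2288 = 0.29
So the posterior for Cluster I is 0.0612 / 0.29 ≈ 0.2110.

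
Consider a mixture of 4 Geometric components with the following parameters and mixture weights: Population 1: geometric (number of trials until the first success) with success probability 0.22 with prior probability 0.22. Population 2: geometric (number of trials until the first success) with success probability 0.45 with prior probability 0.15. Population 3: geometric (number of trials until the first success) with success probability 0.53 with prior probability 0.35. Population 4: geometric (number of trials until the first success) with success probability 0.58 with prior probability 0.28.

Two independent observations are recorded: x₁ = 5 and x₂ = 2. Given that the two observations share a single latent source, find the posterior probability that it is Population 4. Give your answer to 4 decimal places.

0.1522

P(component k | x) = w_k·f_k(x) / marginal(x), where marginal(x) = Σ_j w_j·f_j(x).
Since both observations come from the same component, the likelihood for component k is f_k(x₁)·f_k(x₂).
  f_1 = [0.0814331] × [0.1716] = 0.0139739
  f_2 = [0.0411778] × [0.2475] = 0.0101915
  f_3 = [0.0258623] × [0.2491] = 0.0064423
  f_4 = [0.0180478] × [0.2436] = 0.00439645
Prior × likelihood for each component:
  w_1·f_1 = 0.22 × 0.0139739 = 0.00307426
  w_2·f_2 = 0.15 × 0.0101915 = 0.00152873
  w_3·f_3 = 0.35 × 0.0064423 = 0.00225481
  w_4·f_4 = 0.28 × 0.00439645 = 0.00123101
Denominator: 0.00307426 + 0.00152873 + 0.00225481 + 0.00123101 = 0.0080888
Responsibility of Population 4: 0.00123101 / 0.0080888 ≈ 0.1522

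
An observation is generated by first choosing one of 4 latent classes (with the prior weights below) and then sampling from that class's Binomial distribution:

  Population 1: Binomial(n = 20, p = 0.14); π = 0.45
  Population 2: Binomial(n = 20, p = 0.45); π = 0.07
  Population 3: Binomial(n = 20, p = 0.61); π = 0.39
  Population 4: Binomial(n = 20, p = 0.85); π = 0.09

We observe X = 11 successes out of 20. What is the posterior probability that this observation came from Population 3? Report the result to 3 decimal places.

0.876

The responsibility of component k is π_k f_k(x) divided by Σ_j π_j f_j(x).
Evaluate each component's likelihood at the observed value:
  L_1 = C(20,11)·0.14^11·0.86^9 = 167960·4.04957e-10·0.257327 = 1.75025e-05
  L_2 = C(20,11)·0.45^11·0.55^9 = 167960·0.000153228·0.00460537 = 0.118524
  L_3 = C(20,11)·0.61^11·0.39^9 = 167960·0.00435139·0.000208728 = 0.152551
  L_4 = C(20,11)·0.85^11·0.15^9 = 167960·0.167343·3.84434e-08 = 0.00108053
Prior × likelihood for each component:
  π_1·L_1 = 0.45 × 1.75025e-05 = 7.87613e-06
  π_2·L_2 = 0.07 × 0.118524 = 0.00829671
  π_3·L_3 = 0.39 × 0.152551 = 0.059495
  π_4·L_4 = 0.09 × 0.00108053 = 9.72474e-05
Denominator: 7.87613e-06 + 0.00829671 + 0.059495 + 9.72474e-05 = 0.0678968
P(Population 3 | the observation) = 0.059495 / 0.0678968 ≈ 0.876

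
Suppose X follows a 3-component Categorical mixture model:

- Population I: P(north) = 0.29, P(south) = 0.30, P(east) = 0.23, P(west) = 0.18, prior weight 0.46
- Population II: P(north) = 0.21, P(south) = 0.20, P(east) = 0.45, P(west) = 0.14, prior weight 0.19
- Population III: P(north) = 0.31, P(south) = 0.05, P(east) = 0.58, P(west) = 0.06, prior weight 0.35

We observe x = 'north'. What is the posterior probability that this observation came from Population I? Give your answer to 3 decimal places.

P(component k | x) = π_k·f_k(x) / marginal(x), where marginal(x) = Σ_j π_j·f_j(x).
Categorical probabilities:
  f_I = 0.29
  f_II = 0.21
  f_III = 0.31
Unnormalised posteriors:
  π_I·f_I = 0.46 × 0.29 = 0.1334
  π_II·f_II = 0.19 × 0.21 = 0.0399
  π_III·f_III = 0.35 × 0.31 = 0.1085
Marginal: 0.1334 + 0.0399 + 0.1085 = 0.2818
P(Population I | data) ≈ 0.473

0.473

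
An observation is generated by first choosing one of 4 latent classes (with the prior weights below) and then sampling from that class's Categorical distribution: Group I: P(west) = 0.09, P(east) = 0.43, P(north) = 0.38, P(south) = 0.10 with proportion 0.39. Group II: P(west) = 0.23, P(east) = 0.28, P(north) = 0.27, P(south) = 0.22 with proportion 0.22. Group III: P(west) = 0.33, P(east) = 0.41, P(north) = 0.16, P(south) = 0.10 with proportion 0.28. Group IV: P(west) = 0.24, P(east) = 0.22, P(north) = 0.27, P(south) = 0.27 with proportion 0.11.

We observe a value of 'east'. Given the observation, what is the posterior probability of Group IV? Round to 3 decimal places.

Posterior ∝ prior × likelihood, so P(k | x) ∝ w_k f_k(x); normalise over all components.
Component likelihoods at x = 'east':
  p_I = P(east | comp) = 0.43
  p_II = P(east | comp) = 0.28
  p_III = P(east | comp) = 0.41
  p_IV = P(east | comp) = 0.22
Prior × likelihood for each component:
  w_I·p_I = 0.39 × 0.43 = 0.1677
  w_II·p_II = 0.22 × 0.28 = 0.0616
  w_III·p_III = 0.28 × 0.41 = 0.1148
  w_IV·p_IV = 0.11 × 0.22 = 0.0242
Evidence: 0.1677 + 0.0616 + 0.1148 + 0.0242 = 0.3683
P(Group IV | 'east') = 0.0242 / 0.3683 ≈ 0.066

0.066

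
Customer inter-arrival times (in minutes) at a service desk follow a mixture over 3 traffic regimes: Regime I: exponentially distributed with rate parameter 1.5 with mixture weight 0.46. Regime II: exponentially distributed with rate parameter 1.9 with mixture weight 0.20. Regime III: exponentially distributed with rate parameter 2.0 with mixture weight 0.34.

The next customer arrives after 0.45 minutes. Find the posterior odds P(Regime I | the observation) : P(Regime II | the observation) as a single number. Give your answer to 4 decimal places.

2.1739

The posterior odds equal the prior odds times the likelihood ratio: (P(Z=i)/P(Z=j))·(f_i(x)/f_j(x)).
Evaluate each component's likelihood at the observed value:
  f_I = 1.5·e^(−1.5·0.45) = 1.5·e^(−0.6750) = 0.763735
  f_II = 1.9·e^(−1.9·0.45) = 1.9·e^(−0.8550) = 0.808038
  f_III = 2.0·e^(−2.0·0.45) = 2.0·e^(−0.9000) = 0.813139
Odds = (0.46/0.20) × (0.763735/0.808038) = 2.3 × 0.945172 ≈ 2.1739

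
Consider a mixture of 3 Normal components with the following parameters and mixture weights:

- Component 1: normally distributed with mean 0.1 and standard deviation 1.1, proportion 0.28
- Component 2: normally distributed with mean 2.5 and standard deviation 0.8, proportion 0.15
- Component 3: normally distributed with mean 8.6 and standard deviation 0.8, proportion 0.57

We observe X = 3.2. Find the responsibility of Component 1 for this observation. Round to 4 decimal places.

0.0362

Posterior ∝ prior × likelihood, so P(k | x) ∝ P(Z=k) f_k(x); normalise over all components.
Normal densities:
  L_1 = (1/(1.1·√(2π)))·exp(−(3.2−0.1)²/(2·1.1²)) = 0.362675·exp(-3.97107) = 0.00683757
  L_2 = (1/(0.8·√(2π)))·exp(−(3.2−2.5)²/(2·0.8²)) = 0.498678·exp(-0.38281) = 0.340069
  L_3 = (1/(0.8·√(2π)))·exp(−(3.2−8.6)²/(2·0.8²)) = 0.498678·exp(-22.78125) = 6.36867e-11
Unnormalised posteriors:
  P(Z=1)·L_1 = 0.28 × 0.00683757 = 0.00191452
  P(Z=2)·L_2 = 0.15 × 0.340069 = 0.0510103
  P(Z=3)·L_3 = 0.57 × 6.36867e-11 = 3.63014e-11
Normaliser: 0.00191452 + 0.0510103 + 3.63014e-11 = 0.0529248
P(Component 1 | x) ≈ 0.0362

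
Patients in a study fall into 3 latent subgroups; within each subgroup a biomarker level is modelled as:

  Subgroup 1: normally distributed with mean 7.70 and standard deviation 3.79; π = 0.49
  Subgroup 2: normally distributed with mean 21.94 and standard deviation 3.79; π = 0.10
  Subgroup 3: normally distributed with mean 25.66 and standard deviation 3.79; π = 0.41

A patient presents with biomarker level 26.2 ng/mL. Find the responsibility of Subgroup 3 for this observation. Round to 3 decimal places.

0.884

By Bayes' theorem, P(k | x) = P(Z=k) f_k(x) / Σ_j P(Z=j) f_j(x).
Evaluate each component's likelihood at the observed value:
  f_1 = 7.0527e-07
  f_2 = 0.0559664
  f_3 = 0.104199
Multiply by the mixture weights:
  P(Z=1)·f_1 = 0.49 × 7.0527e-07 = 3.45582e-07
  P(Z=2)·f_2 = 0.10 × 0.0559664 = 0.00559664
  P(Z=3)·f_3 = 0.41 × 0.104199 = 0.0427215
Denominator: 3.45582e-07 + 0.00559664 + 0.0427215 = 0.0483185
P(Subgroup 3 | x) = 0.0427215 / 0.0483185 ≈ 0.884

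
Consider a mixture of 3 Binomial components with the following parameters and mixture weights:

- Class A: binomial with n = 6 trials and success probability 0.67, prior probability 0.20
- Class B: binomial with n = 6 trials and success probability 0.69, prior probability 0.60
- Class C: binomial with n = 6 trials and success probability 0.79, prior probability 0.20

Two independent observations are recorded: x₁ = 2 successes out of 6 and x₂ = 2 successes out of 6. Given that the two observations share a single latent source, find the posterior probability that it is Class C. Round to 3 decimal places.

By Bayes' theorem, P(k | x) = w_k f_k(x) / Σ_j w_j f_j(x).
Since both observations come from the same component, the likelihood for component k is f_k(x₁)·f_k(x₂).
  p_A = [C(6,2)·0.67^2·0.33^4 = 15·0.4489·0.0118592 = 0.079854] × [0.079854] = 0.00637666
  p_B = [C(6,2)·0.69^2·0.31^4 = 15·0.4761·0.00923521 = 0.0659533] × [0.0659533] = 0.00434983
  p_C = [C(6,2)·0.79^2·0.21^4 = 15·0.6241·0.00194481 = 0.0182063] × [0.0182063] = 0.000331471
Unnormalised posteriors:
  w_A·p_A = 0.20 × 0.00637666 = 0.00127533
  w_B·p_B = 0.60 × 0.00434983 = 0.0026099
  w_C·p_C = 0.20 × 0.000331471 = 6.62942e-05
Normaliser: 0.00127533 + 0.0026099 + 6.62942e-05 = 0.00395153
So the posterior for Class C is 6.62942e-05 / 0.00395153 ≈ 0.017.

0.017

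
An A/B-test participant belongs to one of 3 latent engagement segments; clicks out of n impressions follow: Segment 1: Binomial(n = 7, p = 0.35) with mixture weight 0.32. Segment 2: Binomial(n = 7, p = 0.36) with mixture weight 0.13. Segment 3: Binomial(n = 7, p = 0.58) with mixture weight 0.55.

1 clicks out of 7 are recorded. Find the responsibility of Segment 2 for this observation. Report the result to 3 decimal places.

Posterior ∝ prior × likelihood, so P(k | x) ∝ π_k f_k(x); normalise over all components.
Evaluate each component's likelihood at the observed value:
  f_1 = C(7,1)·0.35^1·0.65^6 = 7·0.35·0.0754189 = 0.184776
  f_2 = C(7,1)·0.36^1·0.64^6 = 7·0.36·0.0687195 = 0.173173
  f_3 = C(7,1)·0.58^1·0.42^6 = 7·0.58·0.00548903 = 0.0222855
Weight by the priors:
  π_1·f_1 = 0.32 × 0.184776 = 0.0591284
  π_2·f_2 = 0.13 × 0.173173 = 0.0225125
  π_3·f_3 = 0.55 × 0.0222855 = 0.012257
Denominator: 0.0591284 + 0.0225125 + 0.012257 = 0.0938979
Responsibility of Segment 2: 0.0225125 / 0.0938979 ≈ 0.240

0.240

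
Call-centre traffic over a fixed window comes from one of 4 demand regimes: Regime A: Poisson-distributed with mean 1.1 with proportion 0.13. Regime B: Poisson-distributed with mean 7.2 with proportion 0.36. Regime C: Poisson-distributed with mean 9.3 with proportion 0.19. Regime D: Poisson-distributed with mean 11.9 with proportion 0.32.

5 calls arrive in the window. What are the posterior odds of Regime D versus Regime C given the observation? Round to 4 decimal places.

0.4291

Only the two components matter; the odds are (P(Z=i) f_i(x)) / (P(Z=j) f_j(x)).
Poisson probabilities:
  f_A = 0.00446744
  f_B = 0.120382
  f_C = 0.0530023
  f_D = 0.0135036
0.00432115 / 0.0100704 ≈ 0.4291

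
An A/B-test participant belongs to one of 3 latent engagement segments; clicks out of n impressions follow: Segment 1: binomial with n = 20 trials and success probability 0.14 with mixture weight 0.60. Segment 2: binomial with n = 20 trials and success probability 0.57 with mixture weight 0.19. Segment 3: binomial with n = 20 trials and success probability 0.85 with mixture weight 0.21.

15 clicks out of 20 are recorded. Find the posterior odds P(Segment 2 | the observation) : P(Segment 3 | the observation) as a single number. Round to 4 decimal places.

0.4368

Since P(k|x) ∝ π_k f_k(x), the posterior odds are π_i f_i(x) / (π_j f_j(x)).
Evaluate each component's likelihood at the observed value:
  p_1 = C(20,15)·0.14^15·0.86^5 = 15504·1.55568e-13·0.470427 = 1.13464e-09
  p_2 = C(20,15)·0.57^15·0.43^5 = 15504·0.000217833·0.0147008 = 0.0496488
  p_3 = C(20,15)·0.85^15·0.15^5 = 15504·0.0873542·7.59375e-05 = 0.102845
Posterior odds = (π_2·p_2) / (π_3·p_3) = (0.19·0.0496488) / (0.21·0.102845) = 0.00943327 / 0.0215975 ≈ 0.4368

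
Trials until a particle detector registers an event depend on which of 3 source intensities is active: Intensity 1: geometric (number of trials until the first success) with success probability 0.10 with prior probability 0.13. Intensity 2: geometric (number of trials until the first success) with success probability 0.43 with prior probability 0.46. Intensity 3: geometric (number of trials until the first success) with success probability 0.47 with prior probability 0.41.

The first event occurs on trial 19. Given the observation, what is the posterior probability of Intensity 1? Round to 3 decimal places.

0.995

P(component k | x) = π_k·f_k(x) / marginal(x), where marginal(x) = Σ_j π_j·f_j(x).
Component likelihoods at x = 19:
  p_1 = 0.10·(1−0.10)^18 = 0.10·0.150095 = 0.0150095
  p_2 = 0.43·(1−0.43)^18 = 0.43·4.03411e-05 = 1.73467e-05
  p_3 = 0.47·(1−0.47)^18 = 0.47·1.08884e-05 = 5.11757e-06
Prior × likelihood for each component:
  π_1·p_1 = 0.13 × 0.0150095 = 0.00195123
  π_2·p_2 = 0.46 × 1.73467e-05 = 7.97946e-06
  π_3·p_3 = 0.41 × 5.11757e-06 = 2.0982e-06
Marginal: 0.00195123 + 7.97946e-06 + 2.0982e-06 = 0.00196131
P(Intensity 1 | data) = 0.00195123 / 0.00196131 ≈ 0.995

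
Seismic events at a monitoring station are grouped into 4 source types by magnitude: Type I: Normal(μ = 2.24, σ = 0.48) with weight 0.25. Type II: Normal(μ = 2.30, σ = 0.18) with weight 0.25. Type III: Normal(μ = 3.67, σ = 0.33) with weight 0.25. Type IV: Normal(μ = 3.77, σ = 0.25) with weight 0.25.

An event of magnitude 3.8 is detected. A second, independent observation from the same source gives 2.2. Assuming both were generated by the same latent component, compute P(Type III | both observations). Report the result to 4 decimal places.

0.0186

P(component k | x) = P(Z=k)·f_k(x) / marginal(x), where marginal(x) = Σ_j P(Z=j)·f_j(x).
Since both observations come from the same component, the likelihood for component k is f_k(x₁)·f_k(x₂).
  f_I = [0.00422718] × [0.828249] = 0.00350116
  f_II = [1.84488e-15] × [1.8994] = 3.50417e-15
  f_III = [1.11866] × [5.93675e-05] = 6.6412e-05
  f_IV = [1.58432] × [4.35542e-09] = 6.90039e-09
Prior × likelihood for each component:
  P(Z=I)·f_I = 0.25 × 0.00350116 = 0.00087529
  P(Z=II)·f_II = 0.25 × 3.50417e-15 = 8.76042e-16
  P(Z=III)·f_III = 0.25 × 6.6412e-05 = 1.6603e-05
  P(Z=IV)·f_IV = 0.25 × 6.90039e-09 = 1.7251e-09
Sum: 0.00087529 + 8.76042e-16 + 1.6603e-05 + 1.7251e-09 = 0.000891895
P(Type III | x₁,x₂) ≈ 0.0186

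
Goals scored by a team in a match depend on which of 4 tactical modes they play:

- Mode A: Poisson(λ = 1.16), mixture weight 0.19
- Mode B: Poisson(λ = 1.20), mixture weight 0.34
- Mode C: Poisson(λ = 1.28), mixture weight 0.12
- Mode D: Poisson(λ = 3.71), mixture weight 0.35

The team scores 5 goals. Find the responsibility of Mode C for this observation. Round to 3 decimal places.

P(component k | x) = P(Z=k)·f_k(x) / marginal(x), where marginal(x) = Σ_j P(Z=j)·f_j(x).
Poisson probabilities:
  L_A = 0.0054869
  L_B = 0.00624556
  L_C = 0.00796107
  L_D = 0.143369
Weight by the priors:
  P(Z=A)·L_A = 0.19 × 0.0054869 = 0.00104251
  P(Z=B)·L_B = 0.34 × 0.00624556 = 0.00212349
  P(Z=C)·L_C = 0.12 × 0.00796107 = 0.000955329
  P(Z=D)·L_D = 0.35 × 0.143369 = 0.0501792
Denominator: 0.00104251 + 0.00212349 + 0.000955329 + 0.0501792 = 0.0543005
P(Mode C | 5 goals) ≈ 0.018

0.018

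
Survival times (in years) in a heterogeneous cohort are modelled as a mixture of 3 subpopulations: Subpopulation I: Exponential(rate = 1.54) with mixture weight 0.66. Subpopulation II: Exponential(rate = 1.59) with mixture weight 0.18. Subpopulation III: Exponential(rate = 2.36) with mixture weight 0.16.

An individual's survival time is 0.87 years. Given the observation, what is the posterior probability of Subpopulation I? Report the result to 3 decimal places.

0.689

By Bayes' theorem, P(k | x) = π_k f_k(x) / Σ_j π_j f_j(x).
Evaluate each component's likelihood at the observed value:
  L_I = 1.54·e^(−1.54·0.87) = 1.54·e^(−1.3398) = 0.403323
  L_II = 1.59·e^(−1.59·0.87) = 1.59·e^(−1.3833) = 0.398692
  L_III = 2.36·e^(−2.36·0.87) = 2.36·e^(−2.0532) = 0.302844
Prior × likelihood for each component:
  π_I·L_I = 0.66 × 0.403323 = 0.266193
  π_II·L_II = 0.18 × 0.398692 = 0.0717646
  π_III·L_III = 0.16 × 0.302844 = 0.048455
Marginal: 0.266193 + 0.0717646 + 0.048455 = 0.386413
So the posterior for Subpopulation I is 0.266193 / 0.386413 ≈ 0.689.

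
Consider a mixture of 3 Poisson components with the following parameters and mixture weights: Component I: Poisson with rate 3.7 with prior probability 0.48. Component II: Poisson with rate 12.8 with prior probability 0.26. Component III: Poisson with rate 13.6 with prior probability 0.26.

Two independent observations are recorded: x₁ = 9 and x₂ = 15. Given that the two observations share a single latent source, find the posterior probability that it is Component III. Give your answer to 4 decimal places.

Apply Bayes' rule: the posterior for each component is proportional to its prior times its likelihood at x.
Since both observations come from the same component, the likelihood for component k is f_k(x₁)·f_k(x₂).
  L_I = [e^(−3.7)·3.7^9/9! = 0.00885448] × [6.3043e-06] = 5.58213e-08
  L_II = [e^(−12.8)·12.8^9/9! = 0.0701709] × [0.0856408] = 0.00600949
  L_III = [e^(−13.6)·13.6^9/9! = 0.0544104] × [0.0955386] = 0.0051983
Prior × likelihood for each component:
  π_I·L_I = 0.48 × 5.58213e-08 = 2.67942e-08
  π_II·L_II = 0.26 × 0.00600949 = 0.00156247
  π_III·L_III = 0.26 × 0.0051983 = 0.00135156
Marginal: 2.67942e-08 + 0.00156247 + 0.00135156 = 0.00291405
Responsibility of Component III: 0.00135156 / 0.00291405 ≈ 0.4638

0.4638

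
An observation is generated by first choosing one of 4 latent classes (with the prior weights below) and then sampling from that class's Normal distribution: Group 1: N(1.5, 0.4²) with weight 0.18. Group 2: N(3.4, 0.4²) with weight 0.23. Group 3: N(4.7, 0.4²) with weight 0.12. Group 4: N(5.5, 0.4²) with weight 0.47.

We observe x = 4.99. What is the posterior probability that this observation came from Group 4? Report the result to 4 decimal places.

The responsibility of component k is P(Z=k) f_k(x) divided by Σ_j P(Z=j) f_j(x).
Evaluate each component's likelihood at the observed value:
  f_1 = 2.94023e-17
  f_2 = 0.000369648
  f_3 = 0.766853
  f_4 = 0.442436
Multiply by the mixture weights:
  P(Z=1)·f_1 = 0.18 × 2.94023e-17 = 5.29241e-18
  P(Z=2)·f_2 = 0.23 × 0.000369648 = 8.5019e-05
  P(Z=3)·f_3 = 0.12 × 0.766853 = 0.0920223
  P(Z=4)·f_4 = 0.47 × 0.442436 = 0.207945
Denominator: 5.29241e-18 + 8.5019e-05 + 0.0920223 + 0.207945 = 0.300052
P(Group 4 | data) ≈ 0.6930

0.6930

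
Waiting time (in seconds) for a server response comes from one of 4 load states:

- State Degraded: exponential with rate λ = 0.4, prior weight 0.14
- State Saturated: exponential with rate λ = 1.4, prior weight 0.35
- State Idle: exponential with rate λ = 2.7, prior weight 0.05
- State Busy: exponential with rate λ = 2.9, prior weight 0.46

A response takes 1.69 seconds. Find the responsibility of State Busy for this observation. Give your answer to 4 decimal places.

By Bayes' theorem, P(k | x) = π_k f_k(x) / Σ_j π_j f_j(x).
Exponential densities:
  f_Degraded = 0.203459
  f_Saturated = 0.131398
  f_Idle = 0.0281629
  f_Busy = 0.0215735
Weight by the priors:
  π_Degraded·f_Degraded = 0.14 × 0.203459 = 0.0284843
  π_Saturated·f_Saturated = 0.35 × 0.131398 = 0.0459891
  π_Idle·f_Idle = 0.05 × 0.0281629 = 0.00140815
  π_Busy·f_Busy = 0.46 × 0.0215735 = 0.00992381
Sum: 0.0284843 + 0.0459891 + 0.00140815 + 0.00992381 = 0.0858054
Responsibility of State Busy: 0.00992381 / 0.0858054 ≈ 0.1157

0.1157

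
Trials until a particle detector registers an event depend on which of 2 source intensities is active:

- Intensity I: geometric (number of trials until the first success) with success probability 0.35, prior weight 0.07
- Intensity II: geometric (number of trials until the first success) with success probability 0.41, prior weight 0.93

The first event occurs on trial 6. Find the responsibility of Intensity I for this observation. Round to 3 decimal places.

0.094

The responsibility of component k is P(Z=k) f_k(x) divided by Σ_j P(Z=j) f_j(x).
Evaluate each component's likelihood at the observed value:
  f_I = 0.0406102
  f_II = 0.0293119
Multiply by the mixture weights:
  P(Z=I)·f_I = 0.07 × 0.0406102 = 0.00284271
  P(Z=II)·f_II = 0.93 × 0.0293119 = 0.0272601
Normaliser: 0.00284271 + 0.0272601 = 0.0301028
P(Intensity I | 6) ≈ 0.094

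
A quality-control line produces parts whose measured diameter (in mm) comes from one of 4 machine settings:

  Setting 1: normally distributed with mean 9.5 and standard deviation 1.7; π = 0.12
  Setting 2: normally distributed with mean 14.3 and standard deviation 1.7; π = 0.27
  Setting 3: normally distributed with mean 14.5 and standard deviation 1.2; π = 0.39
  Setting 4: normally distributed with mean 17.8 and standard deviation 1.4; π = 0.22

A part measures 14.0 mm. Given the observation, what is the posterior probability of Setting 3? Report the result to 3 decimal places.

By Bayes' theorem, P(k | x) = w_k f_k(x) / Σ_j w_j f_j(x).
Component likelihoods at x = 14.0 mm:
  f_1 = 0.007062
  f_2 = 0.231046
  f_3 = 0.30481
  f_4 = 0.00716115
Unnormalised posteriors:
  w_1·f_1 = 0.12 × 0.007062 = 0.00084744
  w_2·f_2 = 0.27 × 0.231046 = 0.0623825
  w_3·f_3 = 0.39 × 0.30481 = 0.118876
  w_4·f_4 = 0.22 × 0.00716115 = 0.00157545
Evidence: 0.00084744 + 0.0623825 + 0.118876 + 0.00157545 = 0.183681
P(Setting 3 | 14.0 mm) ≈ 0.647

0.647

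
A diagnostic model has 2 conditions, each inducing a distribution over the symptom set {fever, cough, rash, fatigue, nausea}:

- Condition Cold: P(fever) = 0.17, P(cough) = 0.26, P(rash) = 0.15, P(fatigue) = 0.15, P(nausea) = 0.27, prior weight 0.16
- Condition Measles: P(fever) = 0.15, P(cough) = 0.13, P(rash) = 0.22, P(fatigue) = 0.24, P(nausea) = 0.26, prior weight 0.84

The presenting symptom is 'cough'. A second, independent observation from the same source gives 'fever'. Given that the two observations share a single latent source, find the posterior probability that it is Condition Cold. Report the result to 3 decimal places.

0.302

Apply Bayes' rule: the posterior for each component is proportional to its prior times its likelihood at x.
Since both observations come from the same component, the likelihood for component k is f_k(x₁)·f_k(x₂).
  L_Cold = [0.26] × [0.17] = 0.0442
  L_Measles = [0.13] × [0.15] = 0.0195
Multiply by the mixture weights:
  π_Cold·L_Cold = 0.16 × 0.0442 = 0.007072
  π_Measles·L_Measles = 0.84 × 0.0195 = 0.01638
Marginal: 0.007072 + 0.01638 = 0.023452
Responsibility of Condition Cold: 0.007072 / 0.023452 ≈ 0.302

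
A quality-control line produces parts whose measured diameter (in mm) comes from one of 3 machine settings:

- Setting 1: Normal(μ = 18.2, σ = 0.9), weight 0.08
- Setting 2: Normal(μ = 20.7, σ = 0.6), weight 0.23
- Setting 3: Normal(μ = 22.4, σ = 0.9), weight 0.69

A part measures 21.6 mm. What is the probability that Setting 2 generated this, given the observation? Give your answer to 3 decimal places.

The responsibility of component k is π_k f_k(x) divided by Σ_j π_j f_j(x).
Normal densities:
  L_1 = (1/(0.9·√(2π)))·exp(−(21.6−18.2)²/(2·0.9²)) = 0.443269·exp(-7.13580) = 0.000352881
  L_2 = (1/(0.6·√(2π)))·exp(−(21.6−20.7)²/(2·0.6²)) = 0.664904·exp(-1.12500) = 0.215863
  L_3 = (1/(0.9·√(2π)))·exp(−(21.6−22.4)²/(2·0.9²)) = 0.443269·exp(-0.39506) = 0.298603
Prior × likelihood for each component:
  π_1·L_1 = 0.08 × 0.000352881 = 2.82305e-05
  π_2·L_2 = 0.23 × 0.215863 = 0.0496484
  π_3·L_3 = 0.69 × 0.298603 = 0.206036
Normaliser: 2.82305e-05 + 0.0496484 + 0.206036 = 0.255713
So the posterior for Setting 2 is 0.0496484 / 0.255713 ≈ 0.194.

0.194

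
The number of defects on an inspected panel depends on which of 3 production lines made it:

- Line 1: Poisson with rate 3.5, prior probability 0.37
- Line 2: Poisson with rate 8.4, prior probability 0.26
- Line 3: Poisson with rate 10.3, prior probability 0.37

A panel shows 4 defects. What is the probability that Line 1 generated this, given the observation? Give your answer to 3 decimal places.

Apply Bayes' rule: the posterior for each component is proportional to its prior times its likelihood at x.
Evaluate each component's likelihood at the observed value:
  L_1 = e^(−3.5)·3.5^4/4! = 0.188812
  L_2 = e^(−8.4)·8.4^4/4! = 0.0466479
  L_3 = e^(−10.3)·10.3^4/4! = 0.0157726
Unnormalised posteriors:
  P(Z=1)·L_1 = 0.37 × 0.188812 = 0.0698605
  P(Z=2)·L_2 = 0.26 × 0.0466479 = 0.0121285
  P(Z=3)·L_3 = 0.37 × 0.0157726 = 0.00583588
Denominator: 0.0698605 + 0.0121285 + 0.00583588 = 0.0878249
Responsibility of Line 1: 0.0698605 / 0.0878249 ≈ 0.795

0.795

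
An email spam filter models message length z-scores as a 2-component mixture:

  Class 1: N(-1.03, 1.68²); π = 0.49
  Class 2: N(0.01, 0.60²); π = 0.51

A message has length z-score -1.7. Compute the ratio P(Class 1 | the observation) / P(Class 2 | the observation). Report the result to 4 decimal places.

The posterior odds equal the prior odds times the likelihood ratio: (w_i/w_j)·(f_i(x)/f_j(x)).
Component likelihoods at x = -1.7:
  f_1 = (1/(1.68·√(2π)))·exp(−(-1.7−-1.03)²/(2·1.68²)) = 0.237466·exp(-0.07952) = 0.219313
  f_2 = (1/(0.60·√(2π)))·exp(−(-1.7−0.01)²/(2·0.60²)) = 0.664904·exp(-4.06125) = 0.0114546
Posterior odds = (w_1·f_1) / (w_2·f_2) = (0.49·0.219313) / (0.51·0.0114546) = 0.107463 / 0.00584185 ≈ 18.3954

18.3954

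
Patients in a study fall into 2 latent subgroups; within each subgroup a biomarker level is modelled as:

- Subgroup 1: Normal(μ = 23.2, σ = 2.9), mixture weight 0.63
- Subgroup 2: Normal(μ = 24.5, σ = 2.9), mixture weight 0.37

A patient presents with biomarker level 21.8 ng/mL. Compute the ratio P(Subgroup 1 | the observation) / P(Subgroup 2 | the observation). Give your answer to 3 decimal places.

2.338

Only the two components matter; the odds are (w_i f_i(x)) / (w_j f_j(x)).
Evaluate each component's likelihood at the observed value:
  L_1 = 0.122435
  L_2 = 0.0891833
Posterior odds = (w_1·L_1) / (w_2·L_2) = (0.63·0.122435) / (0.37·0.0891833) = 0.0771339 / 0.0329978 ≈ 2.338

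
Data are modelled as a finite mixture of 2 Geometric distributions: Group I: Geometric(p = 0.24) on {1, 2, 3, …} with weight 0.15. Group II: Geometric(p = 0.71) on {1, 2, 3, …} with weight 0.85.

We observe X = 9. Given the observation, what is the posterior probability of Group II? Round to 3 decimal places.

Posterior ∝ prior × likelihood, so P(k | x) ∝ P(Z=k) f_k(x); normalise over all components.
Component likelihoods at x = 9:
  L_I = 0.0267128
  L_II = 3.55175e-05
Multiply by the mixture weights:
  P(Z=I)·L_I = 0.15 × 0.0267128 = 0.00400693
  P(Z=II)·L_II = 0.85 × 3.55175e-05 = 3.01899e-05
Denominator: 0.00400693 + 3.01899e-05 = 0.00403712
P(Group II | x) = 3.01899e-05 / 0.00403712 ≈ 0.007

0.007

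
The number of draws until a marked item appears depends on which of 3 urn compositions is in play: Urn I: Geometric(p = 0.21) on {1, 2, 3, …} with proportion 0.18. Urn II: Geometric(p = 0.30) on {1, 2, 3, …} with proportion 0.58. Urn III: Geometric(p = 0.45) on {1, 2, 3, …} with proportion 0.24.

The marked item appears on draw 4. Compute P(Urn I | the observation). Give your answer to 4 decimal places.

0.1936

Apply Bayes' rule: the posterior for each component is proportional to its prior times its likelihood at x.
Component likelihoods at x = 4:
  L_I = 0.21·(1−0.21)^3 = 0.21·0.493039 = 0.103538
  L_II = 0.30·(1−0.30)^3 = 0.30·0.343 = 0.1029
  L_III = 0.45·(1−0.45)^3 = 0.45·0.166375 = 0.0748688
Prior × likelihood for each component:
  P(Z=I)·L_I = 0.18 × 0.103538 = 0.0186369
  P(Z=II)·L_II = 0.58 × 0.1029 = 0.059682
  P(Z=III)·L_III = 0.24 × 0.0748688 = 0.0179685
Evidence: 0.0186369 + 0.059682 + 0.0179685 = 0.0962874
P(Urn I | 4) ≈ 0.1936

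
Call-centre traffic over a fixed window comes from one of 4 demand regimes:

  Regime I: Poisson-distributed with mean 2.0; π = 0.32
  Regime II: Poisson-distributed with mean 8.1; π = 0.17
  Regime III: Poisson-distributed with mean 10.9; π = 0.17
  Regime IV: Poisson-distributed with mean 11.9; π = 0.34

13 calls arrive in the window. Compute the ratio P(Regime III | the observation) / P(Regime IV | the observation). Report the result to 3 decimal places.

0.434

Posterior odds = (π_i f_i(x)) / (π_j f_j(x)); the normalising sum cancels.
Component likelihoods at x = 13 calls:
  p_I = e^(−2.0)·2.0^13/13! = 1.78041e-07
  p_II = e^(−8.1)·8.1^13/13! = 0.0314949
  p_III = e^(−10.9)·10.9^13/13! = 0.0908771
  p_IV = e^(−11.9)·11.9^13/13! = 0.104647
Posterior odds = (π_III·p_III) / (π_IV·p_IV) = (0.17·0.0908771) / (0.34·0.104647) = 0.0154491 / 0.0355799 ≈ 0.434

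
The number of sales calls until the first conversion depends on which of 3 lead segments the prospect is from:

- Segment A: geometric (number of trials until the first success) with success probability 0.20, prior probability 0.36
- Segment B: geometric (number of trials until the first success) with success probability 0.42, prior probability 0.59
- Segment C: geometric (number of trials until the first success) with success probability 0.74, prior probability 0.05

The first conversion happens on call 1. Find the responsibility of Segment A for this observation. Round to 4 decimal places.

Apply Bayes' rule: the posterior for each component is proportional to its prior times its likelihood at x.
Geometric probabilities:
  p_A = 0.2
  p_B = 0.42
  p_C = 0.74
Unnormalised posteriors:
  P(Z=A)·p_A = 0.36 × 0.2 = 0.072
  P(Z=B)·p_B = 0.59 × 0.42 = 0.2478
  P(Z=C)·p_C = 0.05 × 0.74 = 0.037
Evidence: 0.072 + 0.2478 + 0.037 = 0.3568
So the posterior for Segment A is 0.072 / 0.3568 ≈ 0.2018.

0.2018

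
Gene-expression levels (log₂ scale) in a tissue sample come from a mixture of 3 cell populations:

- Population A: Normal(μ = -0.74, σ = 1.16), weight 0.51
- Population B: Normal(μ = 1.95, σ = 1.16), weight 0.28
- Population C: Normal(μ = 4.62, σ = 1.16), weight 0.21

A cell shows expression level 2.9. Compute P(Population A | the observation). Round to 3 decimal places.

0.014

By Bayes' theorem, P(k | x) = P(Z=k) f_k(x) / Σ_j P(Z=j) f_j(x).
Normal densities:
  p_A = 0.002502
  p_B = 0.245929
  p_C = 0.114561
Prior × likelihood for each component:
  P(Z=A)·p_A = 0.51 × 0.002502 = 0.00127602
  P(Z=B)·p_B = 0.28 × 0.245929 = 0.0688602
  P(Z=C)·p_C = 0.21 × 0.114561 = 0.0240579
Normaliser: 0.00127602 + 0.0688602 + 0.0240579 = 0.0941941
So the posterior for Population A is 0.00127602 / 0.0941941 ≈ 0.014.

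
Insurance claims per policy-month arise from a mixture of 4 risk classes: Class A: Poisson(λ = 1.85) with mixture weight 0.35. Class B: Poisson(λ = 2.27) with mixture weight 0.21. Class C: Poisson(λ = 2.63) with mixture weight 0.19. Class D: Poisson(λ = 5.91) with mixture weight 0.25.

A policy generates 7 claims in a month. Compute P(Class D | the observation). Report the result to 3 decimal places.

0.882

Posterior ∝ prior × likelihood, so P(k | x) ∝ π_k f_k(x); normalise over all components.
Component likelihoods at x = 7 claims:
  f_A = 0.00231381
  f_B = 0.00636652
  f_C = 0.012447
  f_D = 0.135519
Prior × likelihood for each component:
  π_A·f_A = 0.35 × 0.00231381 = 0.000809832
  π_B·f_B = 0.21 × 0.00636652 = 0.00133697
  π_C·f_C = 0.19 × 0.012447 = 0.00236493
  π_D·f_D = 0.25 × 0.135519 = 0.0338798
Normaliser: 0.000809832 + 0.00133697 + 0.00236493 + 0.0338798 = 0.0383916
So the posterior for Class D is 0.0338798 / 0.0383916 ≈ 0.882.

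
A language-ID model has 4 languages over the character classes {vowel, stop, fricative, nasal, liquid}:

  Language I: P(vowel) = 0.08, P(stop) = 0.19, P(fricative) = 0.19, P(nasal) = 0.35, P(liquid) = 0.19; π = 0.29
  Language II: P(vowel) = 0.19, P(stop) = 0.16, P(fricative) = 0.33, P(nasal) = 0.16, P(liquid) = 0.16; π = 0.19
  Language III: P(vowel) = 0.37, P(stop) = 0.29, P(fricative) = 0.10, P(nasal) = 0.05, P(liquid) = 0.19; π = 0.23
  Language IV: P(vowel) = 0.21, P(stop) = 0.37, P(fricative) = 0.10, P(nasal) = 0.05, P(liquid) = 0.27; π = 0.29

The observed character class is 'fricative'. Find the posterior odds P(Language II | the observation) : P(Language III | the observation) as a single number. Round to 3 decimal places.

Since P(k|x) ∝ w_k f_k(x), the posterior odds are w_i f_i(x) / (w_j f_j(x)).
Categorical probabilities:
  L_I = 0.19
  L_II = 0.33
  L_III = 0.1
  L_IV = 0.1
0.0627 / 0.023 ≈ 2.726

2.726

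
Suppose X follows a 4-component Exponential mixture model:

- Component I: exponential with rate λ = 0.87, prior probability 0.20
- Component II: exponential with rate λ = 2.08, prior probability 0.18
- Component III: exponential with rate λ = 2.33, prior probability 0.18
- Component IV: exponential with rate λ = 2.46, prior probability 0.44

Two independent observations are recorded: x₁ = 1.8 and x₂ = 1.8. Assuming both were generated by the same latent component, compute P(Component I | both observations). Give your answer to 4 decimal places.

0.8642

P(component k | x) = P(Z=k)·f_k(x) / marginal(x), where marginal(x) = Σ_j P(Z=j)·f_j(x).
Since both observations come from the same component, the likelihood for component k is f_k(x₁)·f_k(x₂).
  f_I = [0.181725] × [0.181725] = 0.0330239
  f_II = [0.0492113] × [0.0492113] = 0.00242175
  f_III = [0.03515] × [0.03515] = 0.00123552
  f_IV = [0.0293683] × [0.0293683] = 0.000862498
Unnormalised posteriors:
  P(Z=I)·f_I = 0.20 × 0.0330239 = 0.00660478
  P(Z=II)·f_II = 0.18 × 0.00242175 = 0.000435915
  P(Z=III)·f_III = 0.18 × 0.00123552 = 0.000222394
  P(Z=IV)·f_IV = 0.44 × 0.000862498 = 0.000379499
Evidence: 0.00660478 + 0.000435915 + 0.000222394 + 0.000379499 = 0.00764259
Responsibility of Component I: 0.00660478 / 0.00764259 ≈ 0.8642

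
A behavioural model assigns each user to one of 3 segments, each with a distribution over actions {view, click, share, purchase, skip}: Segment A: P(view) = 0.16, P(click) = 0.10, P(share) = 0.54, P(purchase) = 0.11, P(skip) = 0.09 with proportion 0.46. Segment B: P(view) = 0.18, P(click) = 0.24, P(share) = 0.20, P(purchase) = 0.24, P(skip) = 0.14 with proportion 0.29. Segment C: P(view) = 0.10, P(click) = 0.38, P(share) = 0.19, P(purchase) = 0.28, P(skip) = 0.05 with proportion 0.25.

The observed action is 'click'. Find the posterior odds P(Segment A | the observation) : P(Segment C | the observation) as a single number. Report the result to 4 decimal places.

Posterior odds = (π_i f_i(x)) / (π_j f_j(x)); the normalising sum cancels.
Categorical probabilities:
  p_A = P(click | comp) = 0.10
  p_B = P(click | comp) = 0.24
  p_C = P(click | comp) = 0.38
0.046 / 0.095 ≈ 0.4842

0.4842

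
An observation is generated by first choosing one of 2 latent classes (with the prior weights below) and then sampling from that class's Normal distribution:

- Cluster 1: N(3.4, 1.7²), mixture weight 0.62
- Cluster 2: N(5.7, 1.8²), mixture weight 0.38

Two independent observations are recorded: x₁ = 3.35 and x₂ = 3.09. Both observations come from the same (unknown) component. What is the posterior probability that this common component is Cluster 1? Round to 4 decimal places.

0.9235

The responsibility of component k is π_k f_k(x) divided by Σ_j π_j f_j(x).
Since both observations come from the same component, the likelihood for component k is f_k(x₁)·f_k(x₂).
  p_1 = [(1/(1.7·√(2π)))·exp(−(3.35−3.4)²/(2·1.7²)) = 0.234672·exp(-0.00043) = 0.23457] × [0.230802] = 0.0541394
  p_2 = [(1/(1.8·√(2π)))·exp(−(3.35−5.7)²/(2·1.8²)) = 0.221635·exp(-0.85224) = 0.0945182] × [0.0774614] = 0.00732151
Unnormalised posteriors:
  π_1·p_1 = 0.62 × 0.0541394 = 0.0335665
  π_2·p_2 = 0.38 × 0.00732151 = 0.00278218
Normaliser: 0.0335665 + 0.00278218 = 0.0363486
So the posterior for Cluster 1 is 0.0335665 / 0.0363486 ≈ 0.9235.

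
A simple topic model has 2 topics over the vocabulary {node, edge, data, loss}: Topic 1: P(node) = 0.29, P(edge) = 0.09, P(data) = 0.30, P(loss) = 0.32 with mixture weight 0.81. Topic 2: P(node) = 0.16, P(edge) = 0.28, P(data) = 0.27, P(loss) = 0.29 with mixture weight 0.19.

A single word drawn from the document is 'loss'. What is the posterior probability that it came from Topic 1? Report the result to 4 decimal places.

P(component k | x) = π_k·f_k(x) / marginal(x), where marginal(x) = Σ_j π_j·f_j(x).
Component likelihoods at x = 'loss':
  f_1 = 0.32
  f_2 = 0.29
Prior × likelihood for each component:
  π_1·f_1 = 0.81 × 0.32 = 0.2592
  π_2·f_2 = 0.19 × 0.29 = 0.0551
Evidence: 0.2592 + 0.0551 = 0.3143
P(Topic 1 | the observation) ≈ 0.8247

0.8247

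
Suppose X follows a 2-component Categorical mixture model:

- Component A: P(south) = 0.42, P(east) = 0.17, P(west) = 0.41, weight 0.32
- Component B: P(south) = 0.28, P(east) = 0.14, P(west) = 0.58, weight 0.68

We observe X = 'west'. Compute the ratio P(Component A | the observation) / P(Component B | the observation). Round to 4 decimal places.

The posterior odds equal the prior odds times the likelihood ratio: (P(Z=i)/P(Z=j))·(f_i(x)/f_j(x)).
Component likelihoods at x = 'west':
  p_A = 0.41
  p_B = 0.58
Odds = (0.32/0.68) × (0.41/0.58) = 0.470588 × 0.706897 ≈ 0.3327

0.3327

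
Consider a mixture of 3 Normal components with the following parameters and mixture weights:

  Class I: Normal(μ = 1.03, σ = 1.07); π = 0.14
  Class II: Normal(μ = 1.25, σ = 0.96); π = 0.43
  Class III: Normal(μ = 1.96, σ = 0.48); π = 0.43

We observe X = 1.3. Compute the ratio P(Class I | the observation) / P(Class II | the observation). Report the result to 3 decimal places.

Only the two components matter; the odds are (P(Z=i) f_i(x)) / (P(Z=j) f_j(x)).
Normal densities:
  f_I = (1/(1.07·√(2π)))·exp(−(1.3−1.03)²/(2·1.07²)) = 0.372843·exp(-0.03184) = 0.36116
  f_II = (1/(0.96·√(2π)))·exp(−(1.3−1.25)²/(2·0.96²)) = 0.415565·exp(-0.00136) = 0.415002
  f_III = (1/(0.48·√(2π)))·exp(−(1.3−1.96)²/(2·0.48²)) = 0.831130·exp(-0.94531) = 0.322942
Posterior odds = (P(Z=I)·f_I) / (P(Z=II)·f_II) = (0.14·0.36116) / (0.43·0.415002) = 0.0505624 / 0.178451 ≈ 0.283

0.283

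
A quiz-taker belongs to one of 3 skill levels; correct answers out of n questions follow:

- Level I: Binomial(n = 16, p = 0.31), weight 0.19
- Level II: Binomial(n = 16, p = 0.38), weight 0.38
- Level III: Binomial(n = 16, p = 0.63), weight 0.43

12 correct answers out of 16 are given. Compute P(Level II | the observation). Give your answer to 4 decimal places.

The responsibility of component k is π_k f_k(x) divided by Σ_j π_j f_j(x).
Binomial probabilities:
  f_I = 0.000324944
  f_II = 0.00243804
  f_III = 0.133341
Prior × likelihood for each component:
  π_I·f_I = 0.19 × 0.000324944 = 6.17393e-05
  π_II·f_II = 0.38 × 0.00243804 = 0.000926456
  π_III·f_III = 0.43 × 0.133341 = 0.0573368
Denominator: 6.17393e-05 + 0.000926456 + 0.0573368 = 0.058325
P(Level II | the observation) = 0.000926456 / 0.058325 ≈ 0.0159

0.0159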